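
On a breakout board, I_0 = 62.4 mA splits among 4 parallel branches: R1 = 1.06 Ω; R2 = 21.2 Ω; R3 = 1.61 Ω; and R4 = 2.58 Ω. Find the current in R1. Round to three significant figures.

Total conductance ΣG = 1/1.06 + 1/21.2 + 1/1.61 + 1/2.58 = 1.999 (units of 1/Ω).
By the current-divider rule, I = I_0 · G_k/ΣG = 62.4 × 0.4719 = 29.44 mA.

I ≈ 29.4 mA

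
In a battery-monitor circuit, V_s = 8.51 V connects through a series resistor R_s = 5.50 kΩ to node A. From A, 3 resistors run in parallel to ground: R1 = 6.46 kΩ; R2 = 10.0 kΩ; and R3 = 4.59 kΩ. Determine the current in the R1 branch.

Parallel bank: R_p = 1/(1/6.46 + 1/10.0 + 1/4.59) = 2.116 kΩ.
Node voltage V_A = V_s · R_p/(R_s + R_p) = 8.51 × 0.2778 = 2.364 V.
Branch current I = V_A/R1 = 2.364/6.46 = 0.3660 mA.

I ≈ 0.366 mA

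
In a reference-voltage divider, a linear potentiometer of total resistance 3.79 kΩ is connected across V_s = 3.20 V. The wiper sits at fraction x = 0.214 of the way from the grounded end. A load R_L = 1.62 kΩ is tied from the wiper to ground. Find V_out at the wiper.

V_out ≈ 0.491 V

Split the track: R_lower = x·R_p = 0.8111 kΩ, R_upper = (1−x)·R_p = 2.979 kΩ.
(x·R_p) ‖ R_L = 0.5405 kΩ.
Loaded-divider output: V_out = 3.20 × 0.1536 = 0.4914 V.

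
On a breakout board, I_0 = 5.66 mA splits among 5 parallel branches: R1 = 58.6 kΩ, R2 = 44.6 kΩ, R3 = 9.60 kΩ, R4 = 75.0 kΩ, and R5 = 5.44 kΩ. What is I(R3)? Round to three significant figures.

Total conductance ΣG = 1/58.6 + 1/44.6 + 1/9.60 + 1/75.0 + 1/5.44 = 0.3408 (units of 1/kΩ).
By the current-divider rule, I = I_0 · G_k/ΣG = 5.66 × 0.3056 = 1.730 mA.

I ≈ 1.73 mA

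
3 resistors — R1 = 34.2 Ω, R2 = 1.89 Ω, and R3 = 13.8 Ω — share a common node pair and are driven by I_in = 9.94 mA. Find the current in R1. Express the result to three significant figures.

ΣG = 1/34.2 + 1/1.89 + 1/13.8 = 0.6308.
Current divider: I(R1) = I_in · G_k/ΣG = 9.94 × (0.02924/0.6308) = 9.94 × 0.04635 = 0.4608 mA.

I ≈ 0.461 mA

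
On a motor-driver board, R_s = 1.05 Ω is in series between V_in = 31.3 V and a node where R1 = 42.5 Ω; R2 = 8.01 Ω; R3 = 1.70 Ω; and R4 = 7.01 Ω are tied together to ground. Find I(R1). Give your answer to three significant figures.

I ≈ 0.383 A

Equivalent of the parallel group: R_p = 1.137 Ω.
Node voltage V_A = V_in · R_p/(R_s + R_p) = 31.3 × 0.5200 = 16.27 V.
I(R1) = V_A / R1 = 16.27/42.5 = 0.3829 A.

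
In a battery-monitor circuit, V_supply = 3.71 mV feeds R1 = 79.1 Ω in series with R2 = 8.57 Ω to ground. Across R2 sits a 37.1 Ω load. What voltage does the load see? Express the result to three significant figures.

R2 ‖ R_L = (8.57 × 37.1)/(8.57 + 37.1) = 6.962 Ω.
Now apply the divider: V_out = 3.71 × 0.08089 = 0.3001 mV.
(Unloaded it would be 0.363 mV; the load pulls it down.)

V_out ≈ 0.300 mV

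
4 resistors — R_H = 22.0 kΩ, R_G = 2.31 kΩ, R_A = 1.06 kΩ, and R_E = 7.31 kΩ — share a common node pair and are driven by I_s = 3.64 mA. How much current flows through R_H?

I ≈ 0.106 mA

ΣG = 1/22.0 + 1/2.31 + 1/1.06 + 1/7.31 = 1.559.
Current divider: I(R_H) = I_s · G_k/ΣG = 3.64 × (0.04545/1.559) = 3.64 × 0.02916 = 0.1062 mA.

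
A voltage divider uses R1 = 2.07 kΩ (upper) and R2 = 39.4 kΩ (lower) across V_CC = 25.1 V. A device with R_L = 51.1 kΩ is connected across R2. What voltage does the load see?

The load sits in parallel with R2, giving an effective lower resistance R2' = R2·R_L/(R2+R_L) = 22.25 kΩ.
Voltage divider with the loaded lower leg: V_out = 25.1 × 22.25/(2.07 + 22.25) = 25.1 × 0.9149 = 22.96 V.

V_out ≈ 23.0 V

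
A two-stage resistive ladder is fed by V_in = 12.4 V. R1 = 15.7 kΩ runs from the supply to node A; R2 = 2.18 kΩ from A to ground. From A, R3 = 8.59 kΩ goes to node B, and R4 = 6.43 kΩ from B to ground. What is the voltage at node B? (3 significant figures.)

Node A sees R2 in parallel with the series input of stage 2, R3 + R4 = 15.02 kΩ.
Effective lower resistance at A: R2 ‖ 15.02 = 1.904 kΩ.
So V_A = 12.4 × 0.1081 = 1.341 V.
Then the unloaded second divider: V_B = V_A × R4/(R3+R4) = 1.341 × 0.4281 = 0.5741 V.

V_B ≈ 0.574 V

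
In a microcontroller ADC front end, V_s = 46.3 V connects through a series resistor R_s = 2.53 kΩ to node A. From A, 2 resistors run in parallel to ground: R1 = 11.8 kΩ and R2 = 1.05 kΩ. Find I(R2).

I ≈ 12.2 mA

Equivalent of the parallel group: R_p = 0.9642 kΩ.
Node voltage V_A = V_s · R_p/(R_s + R_p) = 46.3 × 0.2759 = 12.78 V.
Branch current I = V_A/R2 = 12.78/1.05 = 12.17 mA.
(Equivalently: I_total = 13.25 mA, then current-divider fraction G_k/ΣG = 0.9183.)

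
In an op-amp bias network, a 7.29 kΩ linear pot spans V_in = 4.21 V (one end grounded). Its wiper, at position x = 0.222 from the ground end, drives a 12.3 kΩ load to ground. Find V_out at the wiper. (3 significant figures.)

V_out ≈ 0.848 V

Split the track: R_lower = x·R_p = 1.618 kΩ, R_upper = (1−x)·R_p = 5.672 kΩ.
Lower segment in parallel with the load: 1.618 ‖ 12.3 = 1.430 kΩ.
Loaded-divider output: V_out = 4.21 × 0.2014 = 0.8478 V.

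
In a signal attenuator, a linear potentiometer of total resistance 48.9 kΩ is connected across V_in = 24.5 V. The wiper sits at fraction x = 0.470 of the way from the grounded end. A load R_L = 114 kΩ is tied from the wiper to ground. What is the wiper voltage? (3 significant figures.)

The pot divides into 25.92 kΩ above the wiper and 22.98 kΩ below.
Lower segment in parallel with the load: 22.98 ‖ 114 = 19.13 kΩ.
Loaded-divider output: V_out = 24.5 × 0.4246 = 10.40 V.

V_out ≈ 10.4 V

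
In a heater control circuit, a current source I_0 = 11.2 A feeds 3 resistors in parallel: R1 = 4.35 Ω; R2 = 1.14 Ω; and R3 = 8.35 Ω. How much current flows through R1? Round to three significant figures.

Total conductance ΣG = 1/4.35 + 1/1.14 + 1/8.35 = 1.227 (units of 1/Ω).
By the current-divider rule, I = I_0 · G_k/ΣG = 11.2 × 0.1874 = 2.099 A.

I ≈ 2.10 A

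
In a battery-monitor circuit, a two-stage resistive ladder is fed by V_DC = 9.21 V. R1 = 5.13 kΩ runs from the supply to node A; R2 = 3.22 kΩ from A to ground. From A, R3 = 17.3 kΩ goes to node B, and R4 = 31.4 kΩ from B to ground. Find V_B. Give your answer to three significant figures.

V_B ≈ 2.20 V

Node A sees R2 in parallel with the series input of stage 2, R3 + R4 = 48.70 kΩ.
Effective lower resistance at A: R2 ‖ 48.70 = 3.020 kΩ.
First divider: V_A = V_DC · 3.020/(5.13 + 3.020) = 3.413 V.
Then the unloaded second divider: V_B = V_A × R4/(R3+R4) = 3.413 × 0.6448 = 2.201 V.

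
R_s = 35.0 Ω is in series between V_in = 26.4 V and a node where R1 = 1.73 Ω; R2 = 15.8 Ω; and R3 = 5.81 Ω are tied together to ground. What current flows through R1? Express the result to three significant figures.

I ≈ 0.518 A

Equivalent of the parallel group: R_p = 1.229 Ω.
Node voltage V_A = V_in · R_p/(R_s + R_p) = 26.4 × 0.03393 = 0.8958 V.
Branch current I = V_A/R1 = 0.8958/1.73 = 0.5178 A.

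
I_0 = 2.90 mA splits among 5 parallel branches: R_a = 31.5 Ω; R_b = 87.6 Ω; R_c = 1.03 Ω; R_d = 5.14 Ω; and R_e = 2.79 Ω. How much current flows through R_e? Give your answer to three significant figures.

Conductances: ΣG = 1/31.5 + 1/87.6 + 1/1.03 + 1/5.14 + 1/2.79 = 1.567 (1/Ω).
R_e takes the fraction G_k/ΣG = 0.3584/1.567 = 0.2287, so I = 2.90 × 0.2287 = 0.6633 mA.

I ≈ 0.663 mA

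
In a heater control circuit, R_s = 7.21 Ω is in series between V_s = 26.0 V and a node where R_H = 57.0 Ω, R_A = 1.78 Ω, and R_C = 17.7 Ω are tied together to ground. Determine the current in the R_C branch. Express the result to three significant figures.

Parallel bank: R_p = 1/(1/57.0 + 1/1.78 + 1/17.7) = 1.573 Ω.
V_A = 26.0 × 1.573/8.783 = 4.656 V.
Branch current I = V_A/R_C = 4.656/17.7 = 0.2630 A.
(Equivalently: I_total = 2.960 A, then current-divider fraction G_k/ΣG = 0.08885.)

I ≈ 0.263 A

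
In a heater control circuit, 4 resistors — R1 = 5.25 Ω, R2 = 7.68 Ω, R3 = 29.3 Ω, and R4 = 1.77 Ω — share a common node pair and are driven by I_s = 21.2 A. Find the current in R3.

Total conductance ΣG = 1/5.25 + 1/7.68 + 1/29.3 + 1/1.77 = 0.9198 (units of 1/Ω).
R3 takes the fraction G_k/ΣG = 0.03413/0.9198 = 0.03711, so I = 21.2 × 0.03711 = 0.7866 A.

I ≈ 0.787 A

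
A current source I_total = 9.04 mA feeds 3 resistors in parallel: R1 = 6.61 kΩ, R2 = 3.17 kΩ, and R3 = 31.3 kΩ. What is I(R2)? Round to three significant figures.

ΣG = 1/6.61 + 1/3.17 + 1/31.3 = 0.4987.
By the current-divider rule, I = I_total · G_k/ΣG = 9.04 × 0.6326 = 5.718 mA.

I ≈ 5.72 mA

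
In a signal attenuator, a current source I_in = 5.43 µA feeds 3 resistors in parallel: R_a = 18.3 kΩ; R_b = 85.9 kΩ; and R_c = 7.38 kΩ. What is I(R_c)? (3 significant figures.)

I ≈ 3.65 µA

Total conductance ΣG = 1/18.3 + 1/85.9 + 1/7.38 = 0.2018 (units of 1/kΩ).
Current divider: I(R_c) = I_in · G_k/ΣG = 5.43 × (0.1355/0.2018) = 5.43 × 0.6715 = 3.646 µA.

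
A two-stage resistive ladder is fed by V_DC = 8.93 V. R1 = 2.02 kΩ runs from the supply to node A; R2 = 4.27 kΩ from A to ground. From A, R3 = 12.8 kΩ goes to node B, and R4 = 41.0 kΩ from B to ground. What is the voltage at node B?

The second stage (R3 + R4 = 53.80 kΩ) loads node A in parallel with R2.
Effective lower resistance at A: R2 ‖ 53.80 = 3.956 kΩ.
So V_A = 8.93 × 0.6620 = 5.912 V.
Then the unloaded second divider: V_B = V_A × R4/(R3+R4) = 5.912 × 0.7621 = 4.505 V.

V_B ≈ 4.51 V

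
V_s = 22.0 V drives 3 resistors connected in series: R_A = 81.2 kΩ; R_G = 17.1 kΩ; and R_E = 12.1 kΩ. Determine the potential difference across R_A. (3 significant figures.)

Total series resistance ΣR = 81.2 + 17.1 + 12.1 = 110.4 kΩ.
By the voltage-divider rule, V = 22.0 × 81.20/110.4 = 16.18 V.

V ≈ 16.2 V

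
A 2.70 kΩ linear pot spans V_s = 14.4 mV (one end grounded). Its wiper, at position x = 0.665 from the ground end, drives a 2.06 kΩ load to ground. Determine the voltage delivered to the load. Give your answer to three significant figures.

The pot divides into 0.9045 kΩ above the wiper and 1.796 kΩ below.
Lower segment in parallel with the load: 1.796 ‖ 2.06 = 0.9593 kΩ.
Loaded-divider output: V_out = 14.4 × 0.5147 = 7.412 mV.

V_out ≈ 7.41 mV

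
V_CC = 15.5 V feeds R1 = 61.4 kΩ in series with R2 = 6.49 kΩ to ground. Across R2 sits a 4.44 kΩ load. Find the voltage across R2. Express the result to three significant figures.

The load sits in parallel with R2, giving an effective lower resistance R2' = R2·R_L/(R2+R_L) = 2.636 kΩ.
Then V_out = V_CC · R2'/(R1 + R2') = 15.5 × 2.636/64.04 = 0.6381 V.
(Unloaded it would be 1.48 V; the load pulls it down.)

V_out ≈ 0.638 V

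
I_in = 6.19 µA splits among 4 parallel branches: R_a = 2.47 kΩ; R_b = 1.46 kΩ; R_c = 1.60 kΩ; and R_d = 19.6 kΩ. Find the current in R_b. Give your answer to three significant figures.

I ≈ 2.40 µA

Conductances: ΣG = 1/2.47 + 1/1.46 + 1/1.60 + 1/19.6 = 1.766 (1/kΩ).
Current divider: I(R_b) = I_in · G_k/ΣG = 6.19 × (0.6849/1.766) = 6.19 × 0.3879 = 2.401 µA.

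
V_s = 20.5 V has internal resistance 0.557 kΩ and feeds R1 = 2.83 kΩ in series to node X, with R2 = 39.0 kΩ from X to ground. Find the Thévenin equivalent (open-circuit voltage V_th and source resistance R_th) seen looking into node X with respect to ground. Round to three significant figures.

V_th ≈ 18.9 V, R_th ≈ 3.12 kΩ

R1' = 0.557 + 2.83 = 3.387 kΩ (source resistance + R1).
Open-circuit (no load on X): V_th = V_s · R2/(R1' + R2) = 20.5 × 39.0/(3.387 + 39.0) = 18.86 V.
Looking into X with the source shorted: R_th = R1'·R2/(R1'+R2) = 3.387 × 39.0/42.39 = 3.116 kΩ.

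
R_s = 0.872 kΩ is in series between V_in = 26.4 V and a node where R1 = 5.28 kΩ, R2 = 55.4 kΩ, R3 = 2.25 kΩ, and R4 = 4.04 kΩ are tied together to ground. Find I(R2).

I ≈ 0.267 mA

Combine the parallel branches: R_p = (1/5.28 + 1/55.4 + 1/2.25 + 1/4.04)⁻¹ = 1.112 kΩ.
Node voltage V_A = V_in · R_p/(R_s + R_p) = 26.4 × 0.5604 = 14.80 V.
I(R2) = V_A / R2 = 14.80/55.4 = 0.2671 mA.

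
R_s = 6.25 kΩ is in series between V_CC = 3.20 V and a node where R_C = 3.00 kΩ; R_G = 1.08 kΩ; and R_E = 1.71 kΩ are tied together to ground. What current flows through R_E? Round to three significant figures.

Equivalent of the parallel group: R_p = 0.5423 kΩ.
V_A = 3.20 × 0.5423/6.792 = 0.2555 V.
Branch current I = V_A/R_E = 0.2555/1.71 = 0.1494 mA.

I ≈ 0.149 mA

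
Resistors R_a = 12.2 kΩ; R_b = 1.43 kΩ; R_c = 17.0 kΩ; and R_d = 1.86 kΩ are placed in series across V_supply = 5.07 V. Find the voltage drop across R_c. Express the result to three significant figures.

Total series resistance ΣR = 12.2 + 1.43 + 17.0 + 1.86 = 32.49 kΩ.
Voltage divider: V = V_supply · (17.00 / 32.49) = 5.07 × 0.5232 = 2.653 V.

V ≈ 2.65 V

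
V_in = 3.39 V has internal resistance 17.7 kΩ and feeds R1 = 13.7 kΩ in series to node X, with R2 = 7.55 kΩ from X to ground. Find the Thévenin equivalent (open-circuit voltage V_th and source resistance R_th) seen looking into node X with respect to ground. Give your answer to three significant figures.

V_th ≈ 0.657 V, R_th ≈ 6.09 kΩ

R1' = 17.7 + 13.7 = 31.40 kΩ (source resistance + R1).
Open-circuit (no load on X): V_th = V_in · R2/(R1' + R2) = 3.39 × 7.55/(31.40 + 7.55) = 0.6571 V.
Looking into X with the source shorted: R_th = R1'·R2/(R1'+R2) = 31.40 × 7.55/38.95 = 6.087 kΩ.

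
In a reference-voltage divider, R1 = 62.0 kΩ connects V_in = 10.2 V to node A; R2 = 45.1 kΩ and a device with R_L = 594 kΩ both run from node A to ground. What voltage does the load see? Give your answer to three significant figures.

V_out ≈ 4.11 V

R2 ‖ R_L = (45.1 × 594)/(45.1 + 594) = 41.92 kΩ.
Voltage divider with the loaded lower leg: V_out = 10.2 × 41.92/(62.0 + 41.92) = 10.2 × 0.4034 = 4.114 V.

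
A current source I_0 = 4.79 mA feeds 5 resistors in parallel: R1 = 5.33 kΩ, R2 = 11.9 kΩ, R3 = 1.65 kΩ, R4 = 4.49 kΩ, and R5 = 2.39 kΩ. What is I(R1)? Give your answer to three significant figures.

I ≈ 0.592 mA

ΣG = 1/5.33 + 1/11.9 + 1/1.65 + 1/4.49 + 1/2.39 = 1.519.
R1 takes the fraction G_k/ΣG = 0.1876/1.519 = 0.1235, so I = 4.79 × 0.1235 = 0.5917 mA.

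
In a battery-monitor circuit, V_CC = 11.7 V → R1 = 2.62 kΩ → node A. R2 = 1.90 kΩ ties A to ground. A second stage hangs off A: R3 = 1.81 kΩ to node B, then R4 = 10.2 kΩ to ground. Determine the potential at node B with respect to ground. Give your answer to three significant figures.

V_B ≈ 3.83 V

Looking into the second stage from A: R3 + R4 = 12.01 kΩ appears in parallel with R2.
Effective lower resistance at A: R2 ‖ 12.01 = 1.640 kΩ.
First divider: V_A = V_CC · 1.640/(2.62 + 1.640) = 4.505 V.
Stage 2 is unloaded, so V_B = V_A · R4/(R3+R4) = 4.505 × 10.2/12.01 = 3.826 V.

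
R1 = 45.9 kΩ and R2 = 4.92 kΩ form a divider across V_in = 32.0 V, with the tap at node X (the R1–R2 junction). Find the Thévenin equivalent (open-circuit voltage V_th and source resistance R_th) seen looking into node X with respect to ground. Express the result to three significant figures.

V_th ≈ 3.10 V, R_th ≈ 4.44 kΩ

With X open, the divider is unloaded: V_th = 32.0 × 4.92/50.82 = 3.098 V.
With V_in suppressed (replaced by a short), R_th = R1 ‖ R2 = (45.90 × 4.92)/(45.90 + 4.92) = 4.444 kΩ.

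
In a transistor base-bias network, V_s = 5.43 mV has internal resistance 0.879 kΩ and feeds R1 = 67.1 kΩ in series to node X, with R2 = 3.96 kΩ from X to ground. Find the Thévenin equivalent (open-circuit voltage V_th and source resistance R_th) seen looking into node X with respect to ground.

R1' = 0.879 + 67.1 = 67.98 kΩ (source resistance + R1).
Open-circuit (no load on X): V_th = V_s · R2/(R1' + R2) = 5.43 × 3.96/(67.98 + 3.96) = 0.2989 mV.
With V_s suppressed (replaced by a short), R_th = R1' ‖ R2 = (67.98 × 3.96)/(67.98 + 3.96) = 3.742 kΩ.

V_th ≈ 0.299 mV, R_th ≈ 3.74 kΩ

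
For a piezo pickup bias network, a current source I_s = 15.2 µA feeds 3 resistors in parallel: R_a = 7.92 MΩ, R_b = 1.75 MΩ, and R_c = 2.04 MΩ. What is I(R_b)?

Conductances: ΣG = 1/7.92 + 1/1.75 + 1/2.04 = 1.188 (1/MΩ).
Current divider: I(R_b) = I_s · G_k/ΣG = 15.2 × (0.5714/1.188) = 15.2 × 0.4810 = 7.312 µA.

I ≈ 7.31 µA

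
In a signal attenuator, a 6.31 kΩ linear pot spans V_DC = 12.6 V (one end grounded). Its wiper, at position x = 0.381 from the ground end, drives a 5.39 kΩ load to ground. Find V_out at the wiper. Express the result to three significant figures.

The pot divides into 3.906 kΩ above the wiper and 2.404 kΩ below.
R_L loads the lower segment: effective lower R = 1.663 kΩ.
Loaded-divider output: V_out = 12.6 × 0.2986 = 3.762 V.
(Unloaded: V_out = x·V_DC = 4.80 V.)

V_out ≈ 3.76 V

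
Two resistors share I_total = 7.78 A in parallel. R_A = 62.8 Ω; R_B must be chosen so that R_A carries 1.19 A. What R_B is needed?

R_B ≈ 11.3 Ω

Two-branch current divider: I_A = I_total · R_B/(R_A + R_B).
With f = 0.1530, R_B = R_A · f/(1−f) = 62.8 × 0.1806 = 11.34 Ω.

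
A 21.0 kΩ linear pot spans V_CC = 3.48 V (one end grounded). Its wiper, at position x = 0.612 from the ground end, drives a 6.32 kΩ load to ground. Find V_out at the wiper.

V_out ≈ 1.19 V

Lower segment x·R_p = 12.85 kΩ; upper segment (1−x)·R_p = 8.148 kΩ.
Lower segment in parallel with the load: 12.85 ‖ 6.32 = 4.237 kΩ.
V_out = 3.48 × 4.237/(8.148 + 4.237) = 1.190 V.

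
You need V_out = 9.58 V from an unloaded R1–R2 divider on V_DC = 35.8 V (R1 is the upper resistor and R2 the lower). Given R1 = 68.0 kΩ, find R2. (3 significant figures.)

R2 ≈ 24.8 kΩ

Required fraction k = V_out/V_DC = 0.2676.
R2 = R1 · 0.2676/(1 − 0.2676) = 24.85 kΩ.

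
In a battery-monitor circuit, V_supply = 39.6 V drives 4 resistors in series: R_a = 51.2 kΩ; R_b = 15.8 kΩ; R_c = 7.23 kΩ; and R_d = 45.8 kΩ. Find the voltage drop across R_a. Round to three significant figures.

V ≈ 16.9 V

Series total: ΣR = 51.2 + 15.8 + 7.23 + 45.8 = 120.0 kΩ.
Voltage divider: V = V_supply · (51.20 / 120.0) = 39.6 × 0.4266 = 16.89 V.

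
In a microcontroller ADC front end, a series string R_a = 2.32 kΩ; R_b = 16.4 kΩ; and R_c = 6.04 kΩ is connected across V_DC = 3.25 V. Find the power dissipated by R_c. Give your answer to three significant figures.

P ≈ 0.104 mW

Series current I = V_DC/ΣR = 3.25/24.76 = 0.1313 mA.
P = I²R = 0.01723 × 6.04 = 0.1041 mW.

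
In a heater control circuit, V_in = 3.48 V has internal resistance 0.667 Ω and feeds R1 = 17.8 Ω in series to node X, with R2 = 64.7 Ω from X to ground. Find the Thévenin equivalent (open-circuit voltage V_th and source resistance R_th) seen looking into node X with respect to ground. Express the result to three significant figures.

R1' = 0.667 + 17.8 = 18.47 Ω (source resistance + R1).
With X open, the divider is unloaded: V_th = 3.48 × 64.7/83.17 = 2.707 V.
With V_in suppressed (replaced by a short), R_th = R1' ‖ R2 = (18.47 × 64.7)/(18.47 + 64.7) = 14.37 Ω.

V_th ≈ 2.71 V, R_th ≈ 14.4 Ω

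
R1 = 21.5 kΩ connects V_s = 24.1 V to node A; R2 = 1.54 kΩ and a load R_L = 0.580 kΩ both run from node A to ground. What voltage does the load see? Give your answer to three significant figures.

V_out ≈ 0.463 V

First combine the lower leg with the load: R2 ‖ R_L = 0.4213 kΩ.
Voltage divider with the loaded lower leg: V_out = 24.1 × 0.4213/(21.5 + 0.4213) = 24.1 × 0.01922 = 0.4632 V.
(Unloaded it would be 1.61 V; the load pulls it down.)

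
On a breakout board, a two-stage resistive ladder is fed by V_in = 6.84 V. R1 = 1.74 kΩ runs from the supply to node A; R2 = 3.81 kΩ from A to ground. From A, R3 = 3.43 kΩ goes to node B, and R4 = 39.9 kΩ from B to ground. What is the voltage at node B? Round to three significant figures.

Looking into the second stage from A: R3 + R4 = 43.33 kΩ appears in parallel with R2.
Effective lower resistance at A: R2 ‖ 43.33 = 3.502 kΩ.
So V_A = 6.84 × 0.6681 = 4.570 V.
Then the unloaded second divider: V_B = V_A × R4/(R3+R4) = 4.570 × 0.9208 = 4.208 V.

V_B ≈ 4.21 V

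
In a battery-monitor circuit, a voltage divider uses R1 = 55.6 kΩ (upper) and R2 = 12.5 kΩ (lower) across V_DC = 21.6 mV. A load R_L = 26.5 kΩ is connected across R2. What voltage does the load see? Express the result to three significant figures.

The load sits in parallel with R2, giving an effective lower resistance R2' = R2·R_L/(R2+R_L) = 8.494 kΩ.
Now apply the divider: V_out = 21.6 × 0.1325 = 2.862 mV.

V_out ≈ 2.86 mV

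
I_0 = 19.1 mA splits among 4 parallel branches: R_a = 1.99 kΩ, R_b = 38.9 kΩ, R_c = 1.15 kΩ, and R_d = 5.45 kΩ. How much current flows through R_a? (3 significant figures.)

Total conductance ΣG = 1/1.99 + 1/38.9 + 1/1.15 + 1/5.45 = 1.581 (units of 1/kΩ).
By the current-divider rule, I = I_0 · G_k/ΣG = 19.1 × 0.3178 = 6.070 mA.

I ≈ 6.07 mA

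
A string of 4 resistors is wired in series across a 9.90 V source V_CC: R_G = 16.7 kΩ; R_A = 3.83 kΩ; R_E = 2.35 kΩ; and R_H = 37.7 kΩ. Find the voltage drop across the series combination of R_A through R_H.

V ≈ 7.17 V

Total series resistance ΣR = 16.7 + 3.83 + 2.35 + 37.7 = 60.58 kΩ.
R_{R_A..R_H} = 3.83 + 2.35 + 37.7 = 43.88 kΩ.
V = V_CC · R/ΣR = 9.90 × 0.7243 = 7.171 V.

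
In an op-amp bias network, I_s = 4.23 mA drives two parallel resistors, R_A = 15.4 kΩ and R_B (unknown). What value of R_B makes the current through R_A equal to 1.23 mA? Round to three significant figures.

Two-branch current divider: I_A = I_s · R_B/(R_A + R_B).
1.23/4.23 = R_B/(R_A + R_B) → R_B = R_A · (0.2908)/(1 − 0.2908) = 15.4 × 0.4100 = 6.314 kΩ.

R_B ≈ 6.31 kΩ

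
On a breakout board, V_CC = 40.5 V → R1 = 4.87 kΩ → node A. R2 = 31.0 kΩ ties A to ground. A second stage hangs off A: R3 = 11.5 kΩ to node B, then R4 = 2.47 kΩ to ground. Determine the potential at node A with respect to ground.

The second stage (R3 + R4 = 13.97 kΩ) loads node A in parallel with R2.
Effective lower resistance at A: R2 ‖ 13.97 = 9.630 kΩ.
First divider: V_A = V_CC · 9.630/(4.87 + 9.630) = 26.90 V.

V_A ≈ 26.9 V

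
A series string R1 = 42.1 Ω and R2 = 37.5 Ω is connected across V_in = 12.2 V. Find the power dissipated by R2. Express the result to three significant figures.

Series current I = V_in/ΣR = 12.2/79.60 = 0.1533 A.
V(R2) = I·R = 5.747 V; P = V·I = 5.747 × 0.1533 = 0.8809 W.

P ≈ 0.881 W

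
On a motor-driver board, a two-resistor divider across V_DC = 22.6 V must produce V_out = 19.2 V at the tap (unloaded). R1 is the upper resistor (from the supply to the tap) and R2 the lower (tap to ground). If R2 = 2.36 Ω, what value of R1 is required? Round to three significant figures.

Required fraction k = V_out/V_DC = 0.8496.
So R1 = R2 · (V_DC/V_out − 1) = 2.36 × (22.6/19.2 − 1) = 2.36 × 0.1771 = 0.4179 Ω.

R1 ≈ 0.418 Ω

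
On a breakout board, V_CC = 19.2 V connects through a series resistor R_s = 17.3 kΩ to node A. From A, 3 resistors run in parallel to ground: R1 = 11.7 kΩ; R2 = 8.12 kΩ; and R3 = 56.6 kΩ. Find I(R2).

I ≈ 0.481 mA

Combine the parallel branches: R_p = (1/11.7 + 1/8.12 + 1/56.6)⁻¹ = 4.419 kΩ.
Node voltage V_A = V_CC · R_p/(R_s + R_p) = 19.2 × 0.2035 = 3.907 V.
I(R2) = V_A / R2 = 3.907/8.12 = 0.4811 mA.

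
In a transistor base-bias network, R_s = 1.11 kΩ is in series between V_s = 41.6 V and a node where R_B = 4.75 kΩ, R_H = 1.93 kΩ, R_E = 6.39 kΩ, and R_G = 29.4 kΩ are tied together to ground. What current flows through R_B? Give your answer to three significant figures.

Equivalent of the parallel group: R_p = 1.088 kΩ.
V_A by voltage divider: V_A = 41.6 × 1.088/(1.11 + 1.088) = 20.59 V.
I(R_B) = V_A / R_B = 20.59/4.75 = 4.335 mA.
(Check via current divider: I_total = 18.93 mA; share G_k/ΣG = 0.2290 → same result.)

I ≈ 4.33 mA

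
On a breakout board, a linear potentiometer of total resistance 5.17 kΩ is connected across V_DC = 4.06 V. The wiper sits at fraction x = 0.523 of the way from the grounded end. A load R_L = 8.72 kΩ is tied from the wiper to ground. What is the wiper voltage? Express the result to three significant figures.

Split the track: R_lower = x·R_p = 2.704 kΩ, R_upper = (1−x)·R_p = 2.466 kΩ.
R_L loads the lower segment: effective lower R = 2.064 kΩ.
Loaded-divider output: V_out = 4.06 × 0.4556 = 1.850 V.
(Unloaded: V_out = x·V_DC = 2.12 V.)

V_out ≈ 1.85 V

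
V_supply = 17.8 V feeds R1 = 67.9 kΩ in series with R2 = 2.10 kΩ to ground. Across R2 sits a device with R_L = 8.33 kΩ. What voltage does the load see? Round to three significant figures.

V_out ≈ 0.429 V

First combine the lower leg with the load: R2 ‖ R_L = 1.677 kΩ.
Now apply the divider: V_out = 17.8 × 0.02411 = 0.4291 V.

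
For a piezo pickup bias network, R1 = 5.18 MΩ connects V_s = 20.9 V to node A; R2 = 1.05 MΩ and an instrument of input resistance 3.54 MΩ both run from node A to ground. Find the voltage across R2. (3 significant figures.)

R2 ‖ R_L = (1.05 × 3.54)/(1.05 + 3.54) = 0.8098 MΩ.
Now apply the divider: V_out = 20.9 × 0.1352 = 2.826 V.

V_out ≈ 2.83 V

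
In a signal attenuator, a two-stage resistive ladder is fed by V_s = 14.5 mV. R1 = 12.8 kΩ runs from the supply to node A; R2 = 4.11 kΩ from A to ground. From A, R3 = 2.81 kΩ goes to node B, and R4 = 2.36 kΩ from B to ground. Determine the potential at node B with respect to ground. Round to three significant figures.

V_B ≈ 1.00 mV

Looking into the second stage from A: R3 + R4 = 5.170 kΩ appears in parallel with R2.
Effective lower resistance at A: R2 ‖ 5.170 = 2.290 kΩ.
So V_A = 14.5 × 0.1517 = 2.200 mV.
V_B = V_A × 0.4565 = 1.004 mV.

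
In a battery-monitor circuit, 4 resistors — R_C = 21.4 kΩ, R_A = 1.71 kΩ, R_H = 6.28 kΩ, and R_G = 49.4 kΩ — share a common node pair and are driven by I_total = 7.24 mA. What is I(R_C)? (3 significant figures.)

I ≈ 0.417 mA

Conductances: ΣG = 1/21.4 + 1/1.71 + 1/6.28 + 1/49.4 = 0.8110 (1/kΩ).
R_C takes the fraction G_k/ΣG = 0.04673/0.8110 = 0.05762, so I = 7.24 × 0.05762 = 0.4172 mA.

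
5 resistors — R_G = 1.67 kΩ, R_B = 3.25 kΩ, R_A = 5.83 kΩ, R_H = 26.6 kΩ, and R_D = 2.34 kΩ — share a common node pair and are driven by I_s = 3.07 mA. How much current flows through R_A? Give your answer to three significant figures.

ΣG = 1/1.67 + 1/3.25 + 1/5.83 + 1/26.6 + 1/2.34 = 1.543.
R_A takes the fraction G_k/ΣG = 0.1715/1.543 = 0.1112, so I = 3.07 × 0.1112 = 0.3413 mA.

I ≈ 0.341 mA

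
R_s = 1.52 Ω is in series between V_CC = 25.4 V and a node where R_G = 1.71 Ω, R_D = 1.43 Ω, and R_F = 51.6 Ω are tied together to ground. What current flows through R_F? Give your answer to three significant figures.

I ≈ 0.165 A

Parallel bank: R_p = 1/(1/1.71 + 1/1.43 + 1/51.6) = 0.7672 Ω.
V_A = 25.4 × 0.7672/2.287 = 8.520 V.
Branch current I = V_A/R_F = 8.520/51.6 = 0.1651 A.
(Equivalently: I_total = 11.11 A, then current-divider fraction G_k/ΣG = 0.01487.)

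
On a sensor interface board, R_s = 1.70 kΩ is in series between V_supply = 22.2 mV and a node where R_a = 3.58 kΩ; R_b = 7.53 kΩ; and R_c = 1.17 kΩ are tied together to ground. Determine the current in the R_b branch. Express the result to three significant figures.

I ≈ 0.935 µA

Equivalent of the parallel group: R_p = 0.7894 kΩ.
V_A = 22.2 × 0.7894/2.489 = 7.040 mV.
Branch current I = V_A/R_b = 7.040/7.53 = 0.9349 µA.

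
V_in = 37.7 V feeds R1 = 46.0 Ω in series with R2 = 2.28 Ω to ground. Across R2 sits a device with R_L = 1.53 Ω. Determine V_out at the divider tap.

R2 ‖ R_L = (2.28 × 1.53)/(2.28 + 1.53) = 0.9156 Ω.
Voltage divider with the loaded lower leg: V_out = 37.7 × 0.9156/(46.0 + 0.9156) = 37.7 × 0.01952 = 0.7357 V.

V_out ≈ 0.736 V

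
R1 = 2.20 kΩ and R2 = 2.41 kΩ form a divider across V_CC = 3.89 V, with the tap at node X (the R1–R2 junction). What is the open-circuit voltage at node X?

Open-circuit (no load on X): V_th = V_CC · R2/(R1 + R2) = 3.89 × 2.41/(2.200 + 2.41) = 2.034 V.

V_th ≈ 2.03 V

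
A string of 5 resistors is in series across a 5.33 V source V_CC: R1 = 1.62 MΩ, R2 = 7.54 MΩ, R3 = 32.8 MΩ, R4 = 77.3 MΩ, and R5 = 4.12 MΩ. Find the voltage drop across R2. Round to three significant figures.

V ≈ 0.326 V

Series total: ΣR = 1.62 + 7.54 + 32.8 + 77.3 + 4.12 = 123.4 MΩ.
V = V_CC · R/ΣR = 5.33 × 0.06111 = 0.3257 V.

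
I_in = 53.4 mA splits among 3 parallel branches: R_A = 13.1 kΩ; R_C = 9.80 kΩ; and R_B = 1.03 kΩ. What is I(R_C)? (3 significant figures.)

I ≈ 4.74 mA

Conductances: ΣG = 1/13.1 + 1/9.80 + 1/1.03 = 1.149 (1/kΩ).
By the current-divider rule, I = I_in · G_k/ΣG = 53.4 × 0.08879 = 4.741 mA.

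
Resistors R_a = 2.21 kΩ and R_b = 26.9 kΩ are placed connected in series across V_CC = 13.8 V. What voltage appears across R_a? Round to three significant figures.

Series total: ΣR = 2.21 + 26.9 = 29.11 kΩ.
V = V_CC · R/ΣR = 13.8 × 0.07592 = 1.048 V.

V ≈ 1.05 V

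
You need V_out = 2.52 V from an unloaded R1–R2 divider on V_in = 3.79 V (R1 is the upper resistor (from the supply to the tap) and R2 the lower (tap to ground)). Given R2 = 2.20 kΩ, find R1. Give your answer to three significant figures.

Required fraction k = V_out/V_in = 0.6649.
So R1 = R2 · (V_in/V_out − 1) = 2.20 × (3.79/2.52 − 1) = 2.20 × 0.5040 = 1.109 kΩ.

R1 ≈ 1.11 kΩ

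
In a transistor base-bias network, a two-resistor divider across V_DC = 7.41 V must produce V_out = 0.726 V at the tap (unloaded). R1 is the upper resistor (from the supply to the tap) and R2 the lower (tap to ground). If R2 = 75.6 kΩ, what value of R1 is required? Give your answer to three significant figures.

V_out/V_DC = R2/(R1+R2) = 0.09798.
So R1 = R2 · (V_DC/V_out − 1) = 75.6 × (7.41/0.726 − 1) = 75.6 × 9.207 = 696.0 kΩ.

R1 ≈ 696 kΩ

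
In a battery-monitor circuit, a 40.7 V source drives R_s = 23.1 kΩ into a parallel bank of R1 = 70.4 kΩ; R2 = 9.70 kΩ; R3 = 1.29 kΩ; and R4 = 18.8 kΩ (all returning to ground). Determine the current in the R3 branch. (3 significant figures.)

Parallel bank: R_p = 1/(1/70.4 + 1/9.70 + 1/1.29 + 1/18.8) = 1.057 kΩ.
Node voltage V_A = V_s · R_p/(R_s + R_p) = 40.7 × 0.04377 = 1.782 V.
I(R3) = V_A / R3 = 1.782/1.29 = 1.381 mA.

I ≈ 1.38 mA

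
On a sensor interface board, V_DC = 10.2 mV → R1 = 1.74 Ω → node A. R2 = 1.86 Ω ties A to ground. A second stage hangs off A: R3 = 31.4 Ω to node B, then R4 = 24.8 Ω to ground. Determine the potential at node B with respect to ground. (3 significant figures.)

The second stage (R3 + R4 = 56.20 Ω) loads node A in parallel with R2.
Effective lower resistance at A: R2 ‖ 56.20 = 1.800 Ω.
First divider: V_A = V_DC · 1.800/(1.74 + 1.800) = 5.187 mV.
Stage 2 is unloaded, so V_B = V_A · R4/(R3+R4) = 5.187 × 24.8/56.20 = 2.289 mV.

V_B ≈ 2.29 mV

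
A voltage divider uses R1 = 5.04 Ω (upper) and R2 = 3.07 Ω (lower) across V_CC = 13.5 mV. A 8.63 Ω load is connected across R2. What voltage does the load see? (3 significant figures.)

V_out ≈ 4.19 mV

First combine the lower leg with the load: R2 ‖ R_L = 2.264 Ω.
Then V_out = V_CC · R2'/(R1 + R2') = 13.5 × 2.264/7.304 = 4.185 mV.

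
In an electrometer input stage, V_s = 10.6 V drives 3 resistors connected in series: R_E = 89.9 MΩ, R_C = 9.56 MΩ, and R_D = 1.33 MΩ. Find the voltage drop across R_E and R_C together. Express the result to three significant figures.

V ≈ 10.5 V

Total series resistance ΣR = 89.9 + 9.56 + 1.33 = 100.8 MΩ.
R_{R_E..R_C} = 89.9 + 9.56 = 99.46 MΩ.
V = V_s · R/ΣR = 10.6 × 0.9868 = 10.46 V.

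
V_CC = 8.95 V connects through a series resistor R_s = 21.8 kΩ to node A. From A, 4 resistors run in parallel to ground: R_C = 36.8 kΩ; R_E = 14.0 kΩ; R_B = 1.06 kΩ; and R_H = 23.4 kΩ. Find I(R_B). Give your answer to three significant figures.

Equivalent of the parallel group: R_p = 0.9219 kΩ.
Node voltage V_A = V_CC · R_p/(R_s + R_p) = 8.95 × 0.04057 = 0.3631 V.
Branch current I = V_A/R_B = 0.3631/1.06 = 0.3426 mA.

I ≈ 0.343 mA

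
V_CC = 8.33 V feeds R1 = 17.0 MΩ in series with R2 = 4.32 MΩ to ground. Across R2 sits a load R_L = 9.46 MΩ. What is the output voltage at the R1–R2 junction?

V_out ≈ 1.24 V

The load sits in parallel with R2, giving an effective lower resistance R2' = R2·R_L/(R2+R_L) = 2.966 MΩ.
Voltage divider with the loaded lower leg: V_out = 8.33 × 2.966/(17.0 + 2.966) = 8.33 × 0.1485 = 1.237 V.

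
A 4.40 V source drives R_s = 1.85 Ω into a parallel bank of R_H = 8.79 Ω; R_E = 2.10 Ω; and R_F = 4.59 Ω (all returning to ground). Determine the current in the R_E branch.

I ≈ 0.840 A

Equivalent of the parallel group: R_p = 1.238 Ω.
V_A = 4.40 × 1.238/3.088 = 1.764 V.
I(R_E) = V_A / R_E = 1.764/2.10 = 0.8400 A.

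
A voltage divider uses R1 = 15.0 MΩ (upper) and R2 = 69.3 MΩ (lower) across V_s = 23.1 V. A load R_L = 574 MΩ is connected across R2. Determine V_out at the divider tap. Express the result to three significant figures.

V_out ≈ 18.6 V

First combine the lower leg with the load: R2 ‖ R_L = 61.83 MΩ.
Now apply the divider: V_out = 23.1 × 0.8048 = 18.59 V.
(Unloaded it would be 19.0 V; the load pulls it down.)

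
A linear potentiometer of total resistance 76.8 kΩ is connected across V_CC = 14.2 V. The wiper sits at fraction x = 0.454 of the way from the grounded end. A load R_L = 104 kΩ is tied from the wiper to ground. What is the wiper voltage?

Split the track: R_lower = x·R_p = 34.87 kΩ, R_upper = (1−x)·R_p = 41.93 kΩ.
Lower segment in parallel with the load: 34.87 ‖ 104 = 26.11 kΩ.
V_out = 14.2 × 26.11/(41.93 + 26.11) = 5.449 V.

V_out ≈ 5.45 V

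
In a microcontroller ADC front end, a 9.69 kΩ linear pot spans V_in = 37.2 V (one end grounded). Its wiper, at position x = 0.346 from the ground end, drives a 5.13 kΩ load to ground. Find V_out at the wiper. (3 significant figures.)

Lower segment x·R_p = 3.353 kΩ; upper segment (1−x)·R_p = 6.337 kΩ.
(x·R_p) ‖ R_L = 2.028 kΩ.
Then V_out = V_in · 2.028/(6.337 + 2.028) = 9.017 V.
(Unloaded: V_out = x·V_in = 12.9 V.)

V_out ≈ 9.02 V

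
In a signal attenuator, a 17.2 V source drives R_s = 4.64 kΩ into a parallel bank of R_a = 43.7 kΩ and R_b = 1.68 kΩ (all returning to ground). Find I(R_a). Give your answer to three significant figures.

I ≈ 0.102 mA

Combine the parallel branches: R_p = (1/43.7 + 1/1.68)⁻¹ = 1.618 kΩ.
V_A by voltage divider: V_A = 17.2 × 1.618/(4.64 + 1.618) = 4.447 V.
I(R_a) = V_A / R_a = 4.447/43.7 = 0.1018 mA.
(Check via current divider: I_total = 2.749 mA; share G_k/ΣG = 0.03702 → same result.)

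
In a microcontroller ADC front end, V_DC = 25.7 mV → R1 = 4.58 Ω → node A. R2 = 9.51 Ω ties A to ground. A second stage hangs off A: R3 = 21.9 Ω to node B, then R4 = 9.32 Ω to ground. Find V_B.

The second stage (R3 + R4 = 31.22 Ω) loads node A in parallel with R2.
R2 ‖ (R3+R4) = 7.290 Ω.
First divider: V_A = V_DC · 7.290/(4.58 + 7.290) = 15.78 mV.
Then the unloaded second divider: V_B = V_A × R4/(R3+R4) = 15.78 × 0.2985 = 4.712 mV.

V_B ≈ 4.71 mV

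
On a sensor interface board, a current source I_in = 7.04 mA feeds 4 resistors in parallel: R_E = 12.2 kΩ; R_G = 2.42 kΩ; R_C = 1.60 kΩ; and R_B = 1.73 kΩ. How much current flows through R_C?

Conductances: ΣG = 1/12.2 + 1/2.42 + 1/1.60 + 1/1.73 = 1.698 (1/kΩ).
By the current-divider rule, I = I_in · G_k/ΣG = 7.04 × 0.3680 = 2.591 mA.

I ≈ 2.59 mA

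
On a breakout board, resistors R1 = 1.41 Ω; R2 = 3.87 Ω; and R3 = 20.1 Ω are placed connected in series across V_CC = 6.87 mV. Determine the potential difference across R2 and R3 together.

V ≈ 6.49 mV

Series total: ΣR = 1.41 + 3.87 + 20.1 = 25.38 Ω.
R_{R2..R3} = 3.87 + 20.1 = 23.97 Ω.
V = V_CC · R/ΣR = 6.87 × 0.9444 = 6.488 mV.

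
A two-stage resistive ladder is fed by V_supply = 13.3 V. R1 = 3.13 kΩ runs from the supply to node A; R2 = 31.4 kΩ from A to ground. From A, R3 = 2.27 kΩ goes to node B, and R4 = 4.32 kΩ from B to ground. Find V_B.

V_B ≈ 5.54 V

Node A sees R2 in parallel with the series input of stage 2, R3 + R4 = 6.590 kΩ.
Effective lower resistance at A: R2 ‖ 6.590 = 5.447 kΩ.
V_A = 13.3 × 5.447/(3.13 + 5.447) = 8.446 V.
V_B = V_A × 0.6555 = 5.537 V.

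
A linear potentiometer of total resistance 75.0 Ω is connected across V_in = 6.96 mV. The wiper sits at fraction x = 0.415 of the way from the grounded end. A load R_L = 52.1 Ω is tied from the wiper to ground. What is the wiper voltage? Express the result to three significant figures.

The pot divides into 43.88 Ω above the wiper and 31.12 Ω below.
(x·R_p) ‖ R_L = 19.48 Ω.
V_out = 6.96 × 19.48/(43.88 + 19.48) = 2.140 mV.

V_out ≈ 2.14 mV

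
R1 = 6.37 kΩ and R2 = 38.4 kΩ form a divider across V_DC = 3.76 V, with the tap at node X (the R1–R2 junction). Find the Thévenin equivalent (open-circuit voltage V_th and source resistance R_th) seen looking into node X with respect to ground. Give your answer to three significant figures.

Open-circuit (no load on X): V_th = V_DC · R2/(R1 + R2) = 3.76 × 38.4/(6.370 + 38.4) = 3.225 V.
Zeroing V_DC shorts the top of R1 to ground, so R_th = R1 ‖ R2 = 5.464 kΩ.

V_th ≈ 3.23 V, R_th ≈ 5.46 kΩ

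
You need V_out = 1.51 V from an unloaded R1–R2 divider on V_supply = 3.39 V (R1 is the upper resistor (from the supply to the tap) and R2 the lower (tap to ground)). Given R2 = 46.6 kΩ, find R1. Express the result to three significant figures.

The divider ratio is R2/(R1+R2) = 1.51/3.39 = 0.4454.
So R1 = R2 · (V_supply/V_out − 1) = 46.6 × (3.39/1.51 − 1) = 46.6 × 1.245 = 58.02 kΩ.

R1 ≈ 58.0 kΩ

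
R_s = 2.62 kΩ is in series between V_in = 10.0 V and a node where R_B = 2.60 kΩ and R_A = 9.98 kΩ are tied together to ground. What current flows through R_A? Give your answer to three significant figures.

Equivalent of the parallel group: R_p = 2.063 kΩ.
V_A = 10.0 × 2.063/4.683 = 4.405 V.
Branch current I = V_A/R_A = 4.405/9.98 = 0.4414 mA.

I ≈ 0.441 mA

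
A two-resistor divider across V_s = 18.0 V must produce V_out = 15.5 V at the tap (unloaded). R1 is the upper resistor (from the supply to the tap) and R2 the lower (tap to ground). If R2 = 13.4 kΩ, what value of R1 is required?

R1 ≈ 2.16 kΩ

The divider ratio is R2/(R1+R2) = 15.5/18.0 = 0.8611.
So R1 = R2 · (V_s/V_out − 1) = 13.4 × (18.0/15.5 − 1) = 13.4 × 0.1613 = 2.161 kΩ.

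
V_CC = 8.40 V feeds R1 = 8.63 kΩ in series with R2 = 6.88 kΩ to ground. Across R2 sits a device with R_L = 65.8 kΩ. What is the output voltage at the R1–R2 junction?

The load sits in parallel with R2, giving an effective lower resistance R2' = R2·R_L/(R2+R_L) = 6.229 kΩ.
Voltage divider with the loaded lower leg: V_out = 8.40 × 6.229/(8.63 + 6.229) = 8.40 × 0.4192 = 3.521 V.
(Unloaded it would be 3.73 V; the load pulls it down.)

V_out ≈ 3.52 V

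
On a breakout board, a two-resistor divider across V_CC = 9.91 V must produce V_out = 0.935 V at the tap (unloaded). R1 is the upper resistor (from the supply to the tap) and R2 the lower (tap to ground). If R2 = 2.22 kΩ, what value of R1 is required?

V_out/V_CC = R2/(R1+R2) = 0.09435.
So R1 = R2 · (V_CC/V_out − 1) = 2.22 × (9.91/0.935 − 1) = 2.22 × 9.599 = 21.31 kΩ.

R1 ≈ 21.3 kΩ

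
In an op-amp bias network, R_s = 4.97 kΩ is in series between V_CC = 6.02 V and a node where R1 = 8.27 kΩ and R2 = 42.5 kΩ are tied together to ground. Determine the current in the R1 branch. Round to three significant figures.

Combine the parallel branches: R_p = (1/8.27 + 1/42.5)⁻¹ = 6.923 kΩ.
V_A by voltage divider: V_A = 6.02 × 6.923/(4.97 + 6.923) = 3.504 V.
I(R1) = V_A / R1 = 3.504/8.27 = 0.4237 mA.

I ≈ 0.424 mA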